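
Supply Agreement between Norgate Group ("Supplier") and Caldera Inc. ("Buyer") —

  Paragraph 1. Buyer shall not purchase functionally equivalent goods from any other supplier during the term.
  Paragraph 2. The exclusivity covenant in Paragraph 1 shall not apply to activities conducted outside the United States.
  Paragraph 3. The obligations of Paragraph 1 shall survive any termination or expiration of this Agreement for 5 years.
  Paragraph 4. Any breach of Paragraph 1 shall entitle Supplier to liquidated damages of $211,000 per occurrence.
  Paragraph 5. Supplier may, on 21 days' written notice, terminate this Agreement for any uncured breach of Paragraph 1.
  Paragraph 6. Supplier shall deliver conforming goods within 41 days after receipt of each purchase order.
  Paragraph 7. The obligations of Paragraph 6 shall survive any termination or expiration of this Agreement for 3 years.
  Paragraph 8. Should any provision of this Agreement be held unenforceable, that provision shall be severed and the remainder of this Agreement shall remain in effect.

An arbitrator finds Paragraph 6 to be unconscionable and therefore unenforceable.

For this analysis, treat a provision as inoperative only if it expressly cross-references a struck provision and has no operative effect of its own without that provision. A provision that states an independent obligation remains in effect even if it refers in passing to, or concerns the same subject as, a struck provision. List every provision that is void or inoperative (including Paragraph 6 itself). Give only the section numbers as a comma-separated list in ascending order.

Paragraph 6 is struck. Paragraph 7 merely fixes the survival period for Paragraph 6; with Paragraph 6 gone it has nothing to operate on and falls away. Paragraph 8 is a severability clause and preserves every provision that can still be given independent effect. Paragraph 1, Paragraph 2, Paragraph 3, Paragraph 4, Paragraph 5, and Paragraph 8 remain in effect.

6, 7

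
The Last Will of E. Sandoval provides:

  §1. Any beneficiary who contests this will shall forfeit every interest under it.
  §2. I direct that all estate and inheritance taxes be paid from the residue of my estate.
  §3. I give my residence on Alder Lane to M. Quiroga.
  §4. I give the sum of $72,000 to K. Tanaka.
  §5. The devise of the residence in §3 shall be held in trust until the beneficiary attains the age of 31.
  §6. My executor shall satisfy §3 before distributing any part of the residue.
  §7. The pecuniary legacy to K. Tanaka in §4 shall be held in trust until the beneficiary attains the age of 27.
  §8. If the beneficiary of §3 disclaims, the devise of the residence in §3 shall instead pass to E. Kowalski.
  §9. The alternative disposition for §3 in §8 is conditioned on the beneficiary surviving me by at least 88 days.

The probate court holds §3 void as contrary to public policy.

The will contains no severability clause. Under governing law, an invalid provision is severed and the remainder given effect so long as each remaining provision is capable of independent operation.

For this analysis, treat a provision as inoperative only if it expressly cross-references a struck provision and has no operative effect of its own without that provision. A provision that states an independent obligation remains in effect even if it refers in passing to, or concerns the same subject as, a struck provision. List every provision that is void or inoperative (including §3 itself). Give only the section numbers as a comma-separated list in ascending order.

3, 5, 6, 8, 9

§3 is struck. §5 merely fixes the trust for §3; with §3 gone it has nothing to operate on and falls away. §6 merely fixes the priority direction for §3; with §3 gone it has nothing to operate on and falls away. The only function of §8 is the alternative disposition for §3, so it cannot stand once §3 is removed. §9 has no operative effect of its own apart from §8 and is therefore inoperative. With no severability clause, the stated default rule severs what cannot stand and enforces each remaining provision that can operate on its own. The provisions still in force are §1, §2, §4, and §7.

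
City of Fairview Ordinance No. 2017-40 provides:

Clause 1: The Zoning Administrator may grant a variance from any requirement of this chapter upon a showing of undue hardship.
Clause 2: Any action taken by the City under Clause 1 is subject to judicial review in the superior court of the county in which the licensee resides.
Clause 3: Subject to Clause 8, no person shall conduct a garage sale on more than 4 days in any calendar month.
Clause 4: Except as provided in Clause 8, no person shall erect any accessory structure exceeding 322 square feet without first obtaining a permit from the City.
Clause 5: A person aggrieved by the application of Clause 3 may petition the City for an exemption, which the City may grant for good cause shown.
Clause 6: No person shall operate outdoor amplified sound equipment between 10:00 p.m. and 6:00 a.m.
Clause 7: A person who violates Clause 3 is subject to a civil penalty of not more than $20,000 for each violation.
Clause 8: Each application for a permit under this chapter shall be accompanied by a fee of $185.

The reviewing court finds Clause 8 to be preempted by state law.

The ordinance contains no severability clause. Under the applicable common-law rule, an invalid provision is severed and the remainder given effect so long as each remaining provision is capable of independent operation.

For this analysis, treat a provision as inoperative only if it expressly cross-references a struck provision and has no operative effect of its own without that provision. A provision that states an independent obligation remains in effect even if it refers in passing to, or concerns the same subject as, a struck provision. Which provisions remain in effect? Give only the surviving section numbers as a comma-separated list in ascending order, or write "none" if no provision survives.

Clause 8 is struck. Although Clause 4 refers to Clause 8, its operative terms do not depend on Clause 8, so it remains in effect. Clause 3 mentions Clause 8 but its own obligation stands independently of Clause 8, so Clause 3 is not affected. No other provision's operative terms depend on Clause 8. With no severability clause, the stated default rule severs what cannot stand and enforces each remaining provision that can operate on its own. Clause 1, Clause 2, Clause 3, Clause 4, Clause 5, Clause 6, and Clause 7 remain in effect.

1, 2, 3, 4, 5, 6, 7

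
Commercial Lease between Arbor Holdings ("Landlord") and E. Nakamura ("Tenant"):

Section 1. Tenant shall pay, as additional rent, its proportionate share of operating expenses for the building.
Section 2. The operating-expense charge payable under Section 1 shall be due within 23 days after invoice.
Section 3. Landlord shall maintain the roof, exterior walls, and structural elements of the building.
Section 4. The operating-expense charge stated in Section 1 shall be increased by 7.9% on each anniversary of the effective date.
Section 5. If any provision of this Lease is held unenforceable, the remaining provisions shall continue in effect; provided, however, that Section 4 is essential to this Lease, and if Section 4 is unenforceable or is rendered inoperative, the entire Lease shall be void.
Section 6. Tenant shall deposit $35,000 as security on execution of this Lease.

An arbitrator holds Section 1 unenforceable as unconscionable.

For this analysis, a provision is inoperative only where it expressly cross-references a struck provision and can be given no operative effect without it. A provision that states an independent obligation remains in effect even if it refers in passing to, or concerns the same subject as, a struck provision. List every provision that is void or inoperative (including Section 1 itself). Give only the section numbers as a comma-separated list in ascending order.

Section 1 is struck. Section 2 has no operative effect of its own apart from Section 1 and is therefore inoperative. The whole of Section 4 is the escalation of the operating-expense charge, defined by reference to Section 1, so Section 4 cannot stand once Section 1 is removed. Section 5 makes Section 4 an essential term, and Section 4 has been rendered inoperative by the cascade; under Section 5, the entire Lease is therefore void. No provision of the Lease survives.

1, 2, 3, 4, 5, 6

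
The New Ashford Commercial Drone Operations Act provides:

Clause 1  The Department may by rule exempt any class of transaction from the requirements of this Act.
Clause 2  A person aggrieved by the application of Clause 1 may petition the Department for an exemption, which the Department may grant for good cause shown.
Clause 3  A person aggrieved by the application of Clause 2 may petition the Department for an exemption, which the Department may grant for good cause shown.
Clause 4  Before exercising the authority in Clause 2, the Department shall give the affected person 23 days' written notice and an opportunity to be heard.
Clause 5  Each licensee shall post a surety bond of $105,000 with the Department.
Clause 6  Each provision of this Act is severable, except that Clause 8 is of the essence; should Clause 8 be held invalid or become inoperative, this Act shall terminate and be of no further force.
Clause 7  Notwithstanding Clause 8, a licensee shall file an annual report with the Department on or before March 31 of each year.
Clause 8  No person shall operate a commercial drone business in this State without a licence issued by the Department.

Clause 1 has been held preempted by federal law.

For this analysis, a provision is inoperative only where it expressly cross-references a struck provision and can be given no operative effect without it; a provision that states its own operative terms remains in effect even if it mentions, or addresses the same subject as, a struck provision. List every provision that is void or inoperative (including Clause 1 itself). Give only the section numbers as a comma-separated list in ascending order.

Clause 1 is struck. Clause 2 has no operative effect of its own apart from Clause 1 and is therefore inoperative. Clause 3 operates only by reference to Clause 2, so it falls with Clause 2. Clause 4 has no operative effect of its own apart from Clause 2 and is therefore inoperative. Clause 6 makes Clause 8 an essential term, but Clause 8 is unaffected, so the severability proviso in Clause 6 preserves the remaining provisions. That leaves Clause 5, Clause 6, Clause 7, and Clause 8 in effect.

1, 2, 3, 4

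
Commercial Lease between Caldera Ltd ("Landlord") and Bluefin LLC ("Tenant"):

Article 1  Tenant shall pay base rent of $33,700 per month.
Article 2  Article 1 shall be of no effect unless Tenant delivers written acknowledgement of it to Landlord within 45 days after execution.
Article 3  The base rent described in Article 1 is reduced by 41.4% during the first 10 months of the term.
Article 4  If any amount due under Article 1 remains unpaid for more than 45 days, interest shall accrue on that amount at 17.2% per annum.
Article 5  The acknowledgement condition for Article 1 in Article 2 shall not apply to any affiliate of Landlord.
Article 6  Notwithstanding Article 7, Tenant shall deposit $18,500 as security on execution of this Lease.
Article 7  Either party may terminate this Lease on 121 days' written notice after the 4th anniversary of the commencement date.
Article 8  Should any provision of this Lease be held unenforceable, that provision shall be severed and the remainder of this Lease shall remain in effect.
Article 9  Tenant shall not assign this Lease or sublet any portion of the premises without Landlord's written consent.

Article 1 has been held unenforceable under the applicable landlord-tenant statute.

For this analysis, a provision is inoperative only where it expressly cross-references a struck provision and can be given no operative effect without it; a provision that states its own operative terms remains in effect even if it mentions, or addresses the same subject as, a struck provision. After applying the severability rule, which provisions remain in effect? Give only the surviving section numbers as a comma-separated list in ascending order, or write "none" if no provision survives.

6, 7, 8, 9

Article 1 is struck. Article 2 has no operative effect of its own apart from Article 1 and is therefore inoperative. Article 3 has no operative effect of its own apart from Article 1 and is therefore inoperative. Article 4 does nothing except set the default interest on the base rent by reference to Article 1; with Article 1 gone it has no independent effect and is inoperative. Article 5 operates only by reference to Article 2, so it falls with Article 2. Under the severability clause in Article 8, the remaining provisions continue in force. That leaves Article 6, Article 7, Article 8, and Article 9 in effect.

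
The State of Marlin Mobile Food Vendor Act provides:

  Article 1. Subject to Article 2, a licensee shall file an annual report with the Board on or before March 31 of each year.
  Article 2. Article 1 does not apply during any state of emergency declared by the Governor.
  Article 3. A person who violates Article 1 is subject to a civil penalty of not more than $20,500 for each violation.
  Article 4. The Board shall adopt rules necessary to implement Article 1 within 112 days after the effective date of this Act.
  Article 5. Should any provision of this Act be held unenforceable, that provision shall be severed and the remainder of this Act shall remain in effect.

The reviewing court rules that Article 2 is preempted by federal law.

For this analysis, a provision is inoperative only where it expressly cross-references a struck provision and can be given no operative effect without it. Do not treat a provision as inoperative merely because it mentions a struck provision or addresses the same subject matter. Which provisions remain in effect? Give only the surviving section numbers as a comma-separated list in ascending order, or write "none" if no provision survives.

1, 3, 4, 5

Article 2 is struck. Article 1 mentions Article 2 but its own obligation stands independently of Article 2, so Article 1 is not affected. Nothing else in the Act is defined by reference to Article 2. Under the severability clause in Article 5, the remaining provisions continue in force. That leaves Article 1, Article 3, Article 4, and Article 5 in effect.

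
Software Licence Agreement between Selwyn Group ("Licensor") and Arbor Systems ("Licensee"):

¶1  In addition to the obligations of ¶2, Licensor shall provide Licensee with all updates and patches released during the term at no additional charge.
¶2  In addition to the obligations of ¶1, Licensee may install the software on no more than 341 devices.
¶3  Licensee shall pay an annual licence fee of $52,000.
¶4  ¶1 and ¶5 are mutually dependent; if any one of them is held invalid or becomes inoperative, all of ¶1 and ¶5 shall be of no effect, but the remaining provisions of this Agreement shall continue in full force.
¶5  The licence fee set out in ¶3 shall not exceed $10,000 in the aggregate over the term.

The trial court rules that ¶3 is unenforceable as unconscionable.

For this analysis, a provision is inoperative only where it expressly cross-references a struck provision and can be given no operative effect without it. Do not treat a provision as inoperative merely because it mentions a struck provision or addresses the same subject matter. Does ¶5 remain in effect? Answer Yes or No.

¶3 is struck. ¶5 operates only by reference to ¶3, so it falls with ¶3. Although ¶2 refers to ¶1, its operative terms do not depend on ¶1, so it remains in effect. ¶4 declares ¶1 and ¶5 mutually dependent; since one of them has fallen, all of them are of no effect. That brings down ¶1 as well. The remainder continues in force under ¶4. That leaves ¶2 and ¶4 in effect. ¶5 is among the inoperative provisions, so the answer is no.

No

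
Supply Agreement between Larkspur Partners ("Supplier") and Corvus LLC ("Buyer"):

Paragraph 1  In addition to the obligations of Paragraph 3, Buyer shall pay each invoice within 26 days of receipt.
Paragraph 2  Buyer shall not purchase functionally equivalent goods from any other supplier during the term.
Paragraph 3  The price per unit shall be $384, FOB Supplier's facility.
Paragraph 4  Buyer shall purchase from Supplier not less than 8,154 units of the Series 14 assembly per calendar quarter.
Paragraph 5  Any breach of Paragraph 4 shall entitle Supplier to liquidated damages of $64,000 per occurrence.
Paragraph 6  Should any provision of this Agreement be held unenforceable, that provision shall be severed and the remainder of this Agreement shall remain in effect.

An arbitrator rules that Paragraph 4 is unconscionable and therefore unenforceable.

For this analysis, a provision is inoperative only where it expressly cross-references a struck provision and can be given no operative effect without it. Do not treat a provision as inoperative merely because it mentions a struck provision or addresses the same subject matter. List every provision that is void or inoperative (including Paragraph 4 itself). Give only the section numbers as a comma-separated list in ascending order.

4, 5

Paragraph 4 is struck. Paragraph 5 has no operative effect of its own apart from Paragraph 4 and is therefore inoperative. Paragraph 6 is a severability clause and preserves every provision that can still be given independent effect. That leaves Paragraph 1, Paragraph 2, Paragraph 3, and Paragraph 6 in effect.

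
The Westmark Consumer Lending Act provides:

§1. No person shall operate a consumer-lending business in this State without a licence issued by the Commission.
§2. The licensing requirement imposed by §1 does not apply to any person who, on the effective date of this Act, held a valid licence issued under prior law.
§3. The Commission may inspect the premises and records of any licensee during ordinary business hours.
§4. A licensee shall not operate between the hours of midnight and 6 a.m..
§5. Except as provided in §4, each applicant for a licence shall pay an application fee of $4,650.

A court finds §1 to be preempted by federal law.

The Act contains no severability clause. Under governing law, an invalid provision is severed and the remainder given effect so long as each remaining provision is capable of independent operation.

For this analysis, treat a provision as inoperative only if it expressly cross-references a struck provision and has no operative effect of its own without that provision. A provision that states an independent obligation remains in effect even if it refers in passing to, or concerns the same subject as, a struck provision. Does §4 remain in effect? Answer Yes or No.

§1 is struck. The only function of §2 is the grandfather exemption from §1, so it cannot stand once §1 is removed. With no severability clause, the stated default rule severs what cannot stand and enforces each remaining provision that can operate on its own. That leaves §3, §4, and §5 in effect. §4 is among the surviving provisions, so the answer is yes.

Yes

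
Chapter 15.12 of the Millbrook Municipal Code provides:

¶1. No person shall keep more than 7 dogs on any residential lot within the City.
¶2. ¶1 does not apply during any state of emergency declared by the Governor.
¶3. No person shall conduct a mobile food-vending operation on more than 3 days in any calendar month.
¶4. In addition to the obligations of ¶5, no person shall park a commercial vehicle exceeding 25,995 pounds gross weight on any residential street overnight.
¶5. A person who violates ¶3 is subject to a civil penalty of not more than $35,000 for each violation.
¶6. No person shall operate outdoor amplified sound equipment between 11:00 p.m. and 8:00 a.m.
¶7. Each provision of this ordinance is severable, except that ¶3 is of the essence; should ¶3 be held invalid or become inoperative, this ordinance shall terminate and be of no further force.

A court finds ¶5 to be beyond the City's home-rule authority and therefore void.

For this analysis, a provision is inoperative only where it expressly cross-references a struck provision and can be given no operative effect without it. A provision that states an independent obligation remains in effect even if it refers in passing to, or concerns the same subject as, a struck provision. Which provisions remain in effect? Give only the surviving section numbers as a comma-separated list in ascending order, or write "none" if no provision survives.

1, 2, 3, 4, 6, 7

¶5 is struck. Although ¶4 refers to ¶5, its operative terms do not depend on ¶5, so it remains in effect. No other provision's operative terms depend on ¶5. ¶7 makes ¶3 an essential term, but ¶3 is unaffected, so the severability proviso in ¶7 preserves the remaining provisions. ¶1, ¶2, ¶3, ¶4, ¶6, and ¶7 remain in effect.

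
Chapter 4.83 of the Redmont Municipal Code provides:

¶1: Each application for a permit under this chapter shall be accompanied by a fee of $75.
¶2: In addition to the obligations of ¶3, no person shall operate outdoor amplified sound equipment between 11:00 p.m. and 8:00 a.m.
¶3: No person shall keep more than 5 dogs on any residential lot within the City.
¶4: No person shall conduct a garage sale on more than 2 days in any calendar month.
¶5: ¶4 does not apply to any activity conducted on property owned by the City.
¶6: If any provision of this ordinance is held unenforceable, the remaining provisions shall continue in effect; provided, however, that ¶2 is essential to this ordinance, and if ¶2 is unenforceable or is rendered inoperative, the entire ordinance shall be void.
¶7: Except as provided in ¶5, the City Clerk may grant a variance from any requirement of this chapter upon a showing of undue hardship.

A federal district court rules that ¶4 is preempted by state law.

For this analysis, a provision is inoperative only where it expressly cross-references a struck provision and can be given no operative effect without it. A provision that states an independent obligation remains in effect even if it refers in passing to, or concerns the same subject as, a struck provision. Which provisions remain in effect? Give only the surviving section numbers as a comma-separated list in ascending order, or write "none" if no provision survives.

1, 2, 3, 6, 7

¶4 is struck. The only function of ¶5 is the public-property exemption from ¶4, so it cannot stand once ¶4 is removed. ¶7 mentions ¶5 but its own obligation stands independently of ¶5, so ¶7 is not affected. ¶6 makes ¶2 an essential term, but ¶2 is unaffected, so the severability proviso in ¶6 preserves the remaining provisions. That leaves ¶1, ¶2, ¶3, ¶6, and ¶7 in effect.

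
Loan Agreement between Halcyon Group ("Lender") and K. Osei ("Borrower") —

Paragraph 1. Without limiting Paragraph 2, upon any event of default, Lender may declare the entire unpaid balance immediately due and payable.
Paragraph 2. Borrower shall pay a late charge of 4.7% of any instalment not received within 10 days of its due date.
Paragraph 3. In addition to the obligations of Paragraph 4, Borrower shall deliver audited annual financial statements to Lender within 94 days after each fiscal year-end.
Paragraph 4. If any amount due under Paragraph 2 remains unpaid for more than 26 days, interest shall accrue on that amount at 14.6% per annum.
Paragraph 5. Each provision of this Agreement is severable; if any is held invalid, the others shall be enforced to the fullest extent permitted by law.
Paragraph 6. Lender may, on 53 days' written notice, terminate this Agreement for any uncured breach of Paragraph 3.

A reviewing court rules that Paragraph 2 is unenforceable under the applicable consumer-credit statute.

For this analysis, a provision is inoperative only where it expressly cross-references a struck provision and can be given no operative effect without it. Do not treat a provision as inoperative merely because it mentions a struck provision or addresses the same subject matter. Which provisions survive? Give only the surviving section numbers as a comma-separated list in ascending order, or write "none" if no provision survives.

1, 3, 5, 6

Paragraph 2 is struck. Paragraph 4 does nothing except set the default interest on the late charge by reference to Paragraph 2; with Paragraph 2 gone it has no independent effect and is inoperative. Paragraph 1 mentions Paragraph 2 but its own obligation stands independently of Paragraph 2, so Paragraph 1 is not affected. Although Paragraph 3 refers to Paragraph 4, its operative terms do not depend on Paragraph 4, so it remains in effect. Under the severability clause in Paragraph 5, the remaining provisions continue in force. That leaves Paragraph 1, Paragraph 3, Paragraph 5, and Paragraph 6 in effect.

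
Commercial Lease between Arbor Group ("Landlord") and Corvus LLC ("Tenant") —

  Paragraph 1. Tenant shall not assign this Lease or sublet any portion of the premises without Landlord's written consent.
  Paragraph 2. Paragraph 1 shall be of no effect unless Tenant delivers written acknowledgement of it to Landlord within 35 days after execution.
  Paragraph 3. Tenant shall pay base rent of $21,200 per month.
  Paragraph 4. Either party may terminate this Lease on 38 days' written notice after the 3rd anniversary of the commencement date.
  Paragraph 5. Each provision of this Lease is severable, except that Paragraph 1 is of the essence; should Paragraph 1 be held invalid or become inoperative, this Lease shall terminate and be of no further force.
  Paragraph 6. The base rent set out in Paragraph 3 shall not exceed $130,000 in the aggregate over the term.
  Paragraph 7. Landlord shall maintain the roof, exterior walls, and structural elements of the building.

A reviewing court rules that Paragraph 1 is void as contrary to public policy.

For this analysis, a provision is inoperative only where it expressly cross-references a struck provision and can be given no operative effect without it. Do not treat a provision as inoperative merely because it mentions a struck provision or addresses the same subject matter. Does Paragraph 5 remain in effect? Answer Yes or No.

Paragraph 1 is struck. The only function of Paragraph 2 is the acknowledgement condition for Paragraph 1, so it cannot stand once Paragraph 1 is removed. Paragraph 5 makes Paragraph 1 an essential term, and Paragraph 1 is the provision held invalid; under Paragraph 5, the entire Lease is therefore void. No provision of the Lease survives. Paragraph 5 is among the inoperative provisions, so the answer is no.

No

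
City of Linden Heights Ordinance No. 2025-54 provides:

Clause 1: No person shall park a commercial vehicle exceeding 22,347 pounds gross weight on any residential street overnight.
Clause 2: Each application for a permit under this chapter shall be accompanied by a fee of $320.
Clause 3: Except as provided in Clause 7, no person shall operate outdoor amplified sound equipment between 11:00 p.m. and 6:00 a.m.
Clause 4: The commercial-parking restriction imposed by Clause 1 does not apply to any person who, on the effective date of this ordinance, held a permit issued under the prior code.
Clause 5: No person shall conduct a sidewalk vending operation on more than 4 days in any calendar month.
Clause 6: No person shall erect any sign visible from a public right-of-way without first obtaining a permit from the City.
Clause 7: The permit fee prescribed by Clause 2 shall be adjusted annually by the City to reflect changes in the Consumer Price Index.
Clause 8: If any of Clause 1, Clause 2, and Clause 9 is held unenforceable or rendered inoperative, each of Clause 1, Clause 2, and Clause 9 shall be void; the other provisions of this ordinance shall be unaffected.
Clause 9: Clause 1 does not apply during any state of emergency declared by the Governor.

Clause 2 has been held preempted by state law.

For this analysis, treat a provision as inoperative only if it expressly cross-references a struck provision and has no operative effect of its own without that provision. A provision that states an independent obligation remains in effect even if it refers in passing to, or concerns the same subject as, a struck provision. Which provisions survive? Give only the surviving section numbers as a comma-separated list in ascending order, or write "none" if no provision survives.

3, 5, 6, 8

Clause 2 is struck. Clause 7 operates only by reference to Clause 2, so it falls with Clause 2. Although Clause 3 refers to Clause 7, its operative terms do not depend on Clause 7, so it remains in effect. Clause 8 declares Clause 1, Clause 2, and Clause 9 mutually dependent; since one of them has fallen, all of them are of no effect. That brings down Clause 1 and Clause 9 as well. Clause 4 in turn depends solely on a provision now struck and likewise falls. The remainder continues in force under Clause 8. Clause 3, Clause 5, Clause 6, and Clause 8 remain in effect.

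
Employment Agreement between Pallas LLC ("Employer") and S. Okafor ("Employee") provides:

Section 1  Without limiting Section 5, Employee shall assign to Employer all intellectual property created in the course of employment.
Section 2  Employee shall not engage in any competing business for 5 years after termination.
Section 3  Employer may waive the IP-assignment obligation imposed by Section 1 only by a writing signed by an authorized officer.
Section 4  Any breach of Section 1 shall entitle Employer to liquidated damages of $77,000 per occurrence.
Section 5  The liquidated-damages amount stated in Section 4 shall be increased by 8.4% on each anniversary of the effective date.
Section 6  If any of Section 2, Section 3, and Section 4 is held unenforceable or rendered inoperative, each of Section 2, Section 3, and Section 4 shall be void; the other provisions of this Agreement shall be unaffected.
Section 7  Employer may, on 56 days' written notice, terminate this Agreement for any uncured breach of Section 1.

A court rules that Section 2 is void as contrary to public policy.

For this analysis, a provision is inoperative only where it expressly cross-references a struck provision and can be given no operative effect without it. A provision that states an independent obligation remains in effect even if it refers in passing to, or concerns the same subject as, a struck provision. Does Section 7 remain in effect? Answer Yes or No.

Yes

Section 2 is struck. Section 1 mentions Section 5 but its own obligation stands independently of Section 5, so Section 1 is not affected. No other provision's operative terms depend on Section 2. Section 6 declares Section 2, Section 3, and Section 4 mutually dependent; since one of them has fallen, all of them are of no effect. That brings down Section 3 and Section 4 as well. Section 5 in turn depends solely on a provision now struck and likewise falls. The remainder continues in force under Section 6. Section 1, Section 6, and Section 7 remain in effect. Section 7 is among the surviving provisions, so the answer is yes.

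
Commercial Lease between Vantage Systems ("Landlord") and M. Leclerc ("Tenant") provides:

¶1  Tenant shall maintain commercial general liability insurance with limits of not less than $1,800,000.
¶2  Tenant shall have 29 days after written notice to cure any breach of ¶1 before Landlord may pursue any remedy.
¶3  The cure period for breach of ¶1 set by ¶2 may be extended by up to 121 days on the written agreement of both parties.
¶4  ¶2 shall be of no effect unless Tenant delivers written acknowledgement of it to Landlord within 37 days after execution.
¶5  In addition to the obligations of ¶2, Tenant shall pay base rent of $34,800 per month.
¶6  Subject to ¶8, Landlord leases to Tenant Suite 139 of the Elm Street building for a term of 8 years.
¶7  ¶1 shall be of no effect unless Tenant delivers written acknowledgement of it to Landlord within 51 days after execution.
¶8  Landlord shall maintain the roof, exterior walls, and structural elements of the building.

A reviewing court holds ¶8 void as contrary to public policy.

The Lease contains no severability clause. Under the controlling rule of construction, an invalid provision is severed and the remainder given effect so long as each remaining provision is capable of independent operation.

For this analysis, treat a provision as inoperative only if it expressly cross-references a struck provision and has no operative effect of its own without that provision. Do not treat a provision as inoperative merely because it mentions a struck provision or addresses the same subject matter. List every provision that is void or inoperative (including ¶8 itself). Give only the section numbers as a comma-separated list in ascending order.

¶8 is struck. Although ¶6 refers to ¶8, its operative terms do not depend on ¶8, so it remains in effect. Nothing else in the Lease is defined by reference to ¶8. Under the stated default rule, only provisions that cannot operate independently fall away; the rest are enforced. That leaves ¶1, ¶2, ¶3, ¶4, ¶5, ¶6, and ¶7 in effect.

8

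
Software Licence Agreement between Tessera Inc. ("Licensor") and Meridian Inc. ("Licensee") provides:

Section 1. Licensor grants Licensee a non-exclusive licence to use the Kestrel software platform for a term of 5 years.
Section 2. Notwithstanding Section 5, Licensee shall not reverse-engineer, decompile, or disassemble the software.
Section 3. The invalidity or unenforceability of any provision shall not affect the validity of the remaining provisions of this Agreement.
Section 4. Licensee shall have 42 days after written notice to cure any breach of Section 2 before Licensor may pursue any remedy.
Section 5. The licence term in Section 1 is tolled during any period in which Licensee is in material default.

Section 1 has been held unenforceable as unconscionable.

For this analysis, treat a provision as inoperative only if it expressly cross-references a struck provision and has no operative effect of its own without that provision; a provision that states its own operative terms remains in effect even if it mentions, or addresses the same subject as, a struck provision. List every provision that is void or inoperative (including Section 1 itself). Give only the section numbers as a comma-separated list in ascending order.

Section 1 is struck. The whole of Section 5 is the tolling of the licence term, defined by reference to Section 1, so Section 5 cannot stand once Section 1 is removed. Although Section 2 refers to Section 5, its operative terms do not depend on Section 5, so it remains in effect. Under the severability clause in Section 3, the remaining provisions continue in force. Section 2, Section 3, and Section 4 remain in effect.

1, 5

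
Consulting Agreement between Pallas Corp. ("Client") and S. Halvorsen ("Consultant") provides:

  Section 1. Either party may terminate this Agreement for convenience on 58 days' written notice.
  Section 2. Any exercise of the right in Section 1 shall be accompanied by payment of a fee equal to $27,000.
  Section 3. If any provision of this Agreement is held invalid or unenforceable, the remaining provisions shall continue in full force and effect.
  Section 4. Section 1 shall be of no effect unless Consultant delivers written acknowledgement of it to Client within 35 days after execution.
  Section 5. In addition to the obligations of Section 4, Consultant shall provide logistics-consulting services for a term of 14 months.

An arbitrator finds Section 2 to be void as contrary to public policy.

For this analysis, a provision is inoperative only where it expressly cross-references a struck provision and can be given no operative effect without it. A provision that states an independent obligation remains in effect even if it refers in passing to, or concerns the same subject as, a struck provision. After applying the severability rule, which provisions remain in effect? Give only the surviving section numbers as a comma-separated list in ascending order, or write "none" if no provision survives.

1, 3, 4, 5

Section 2 is struck. Nothing else in the Agreement is defined by reference to Section 2. Under the severability clause in Section 3, the remaining provisions continue in force. That leaves Section 1, Section 3, Section 4, and Section 5 in effect.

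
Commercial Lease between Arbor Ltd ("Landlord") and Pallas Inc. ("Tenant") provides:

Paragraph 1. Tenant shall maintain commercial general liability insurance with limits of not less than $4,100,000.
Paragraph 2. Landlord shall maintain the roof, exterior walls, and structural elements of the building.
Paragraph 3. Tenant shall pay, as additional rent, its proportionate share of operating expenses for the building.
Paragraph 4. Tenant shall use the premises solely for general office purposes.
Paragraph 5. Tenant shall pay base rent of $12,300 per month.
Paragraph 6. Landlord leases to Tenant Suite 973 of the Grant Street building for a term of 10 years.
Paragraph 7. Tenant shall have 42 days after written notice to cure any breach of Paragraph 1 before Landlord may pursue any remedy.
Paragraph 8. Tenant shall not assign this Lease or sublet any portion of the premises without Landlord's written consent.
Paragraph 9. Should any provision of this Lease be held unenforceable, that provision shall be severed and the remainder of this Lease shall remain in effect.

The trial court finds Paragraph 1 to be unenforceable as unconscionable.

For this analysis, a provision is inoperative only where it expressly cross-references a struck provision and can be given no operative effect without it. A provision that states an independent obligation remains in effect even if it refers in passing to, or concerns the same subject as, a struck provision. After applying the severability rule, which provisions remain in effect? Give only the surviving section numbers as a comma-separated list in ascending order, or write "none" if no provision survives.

Paragraph 1 is struck. The only function of Paragraph 7 is the cure period for breach of Paragraph 1, so it cannot stand once Paragraph 1 is removed. Under the severability clause in Paragraph 9, the remaining provisions continue in force. The provisions still in force are Paragraph 2, Paragraph 3, Paragraph 4, Paragraph 5, Paragraph 6, Paragraph 8, and Paragraph 9.

2, 3, 4, 5, 6, 8, 9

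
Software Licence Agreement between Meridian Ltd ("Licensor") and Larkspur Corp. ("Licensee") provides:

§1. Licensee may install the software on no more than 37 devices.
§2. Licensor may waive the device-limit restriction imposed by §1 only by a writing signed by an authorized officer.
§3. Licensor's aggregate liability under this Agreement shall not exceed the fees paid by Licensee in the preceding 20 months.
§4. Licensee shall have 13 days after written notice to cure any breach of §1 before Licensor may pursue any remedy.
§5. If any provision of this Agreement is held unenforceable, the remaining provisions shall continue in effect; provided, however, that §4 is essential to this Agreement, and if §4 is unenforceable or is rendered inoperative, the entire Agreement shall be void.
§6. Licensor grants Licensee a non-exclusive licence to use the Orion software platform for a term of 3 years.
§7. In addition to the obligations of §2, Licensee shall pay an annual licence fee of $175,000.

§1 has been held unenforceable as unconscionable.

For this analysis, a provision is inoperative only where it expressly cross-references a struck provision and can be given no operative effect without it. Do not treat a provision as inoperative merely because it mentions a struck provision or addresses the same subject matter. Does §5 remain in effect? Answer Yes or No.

§1 is struck. §2 merely fixes the waiver condition for §1; with §1 gone it has nothing to operate on and falls away. The only function of §4 is the cure period for breach of §1, so it cannot stand once §1 is removed. §5 makes §4 an essential term, and §4 has been rendered inoperative by the cascade; under §5, the entire Agreement is therefore void. No provision of the Agreement survives. §5 is among the inoperative provisions, so the answer is no.

No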